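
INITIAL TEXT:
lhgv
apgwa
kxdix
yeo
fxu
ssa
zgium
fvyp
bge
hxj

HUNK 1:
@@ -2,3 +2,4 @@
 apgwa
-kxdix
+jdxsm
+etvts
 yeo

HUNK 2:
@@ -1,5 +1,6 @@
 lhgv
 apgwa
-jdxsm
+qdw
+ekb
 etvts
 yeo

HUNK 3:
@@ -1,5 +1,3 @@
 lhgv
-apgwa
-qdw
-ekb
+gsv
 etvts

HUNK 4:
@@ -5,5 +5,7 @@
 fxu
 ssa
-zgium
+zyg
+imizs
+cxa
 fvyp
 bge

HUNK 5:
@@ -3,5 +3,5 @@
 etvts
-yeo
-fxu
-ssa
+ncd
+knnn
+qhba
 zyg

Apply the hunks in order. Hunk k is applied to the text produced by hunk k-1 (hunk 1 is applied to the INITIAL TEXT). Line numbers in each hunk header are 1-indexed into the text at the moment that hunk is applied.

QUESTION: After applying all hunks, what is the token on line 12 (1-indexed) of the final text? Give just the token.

Answer: hxj

Derivation:
Hunk 1: at line 2 remove [kxdix] add [jdxsm,etvts] -> 11 lines: lhgv apgwa jdxsm etvts yeo fxu ssa zgium fvyp bge hxj
Hunk 2: at line 1 remove [jdxsm] add [qdw,ekb] -> 12 lines: lhgv apgwa qdw ekb etvts yeo fxu ssa zgium fvyp bge hxj
Hunk 3: at line 1 remove [apgwa,qdw,ekb] add [gsv] -> 10 lines: lhgv gsv etvts yeo fxu ssa zgium fvyp bge hxj
Hunk 4: at line 5 remove [zgium] add [zyg,imizs,cxa] -> 12 lines: lhgv gsv etvts yeo fxu ssa zyg imizs cxa fvyp bge hxj
Hunk 5: at line 3 remove [yeo,fxu,ssa] add [ncd,knnn,qhba] -> 12 lines: lhgv gsv etvts ncd knnn qhba zyg imizs cxa fvyp bge hxj
Final line 12: hxj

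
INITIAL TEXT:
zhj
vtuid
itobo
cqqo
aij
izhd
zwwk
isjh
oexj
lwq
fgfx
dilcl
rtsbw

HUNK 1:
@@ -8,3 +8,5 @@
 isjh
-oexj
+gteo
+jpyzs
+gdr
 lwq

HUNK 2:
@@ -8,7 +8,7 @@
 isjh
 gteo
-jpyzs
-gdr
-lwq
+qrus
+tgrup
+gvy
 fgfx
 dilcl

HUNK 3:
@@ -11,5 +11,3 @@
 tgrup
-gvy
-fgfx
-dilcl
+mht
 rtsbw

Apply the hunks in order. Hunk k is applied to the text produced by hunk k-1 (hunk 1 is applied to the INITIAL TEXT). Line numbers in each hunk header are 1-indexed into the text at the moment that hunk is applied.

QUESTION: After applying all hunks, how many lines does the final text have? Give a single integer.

Hunk 1: at line 8 remove [oexj] add [gteo,jpyzs,gdr] -> 15 lines: zhj vtuid itobo cqqo aij izhd zwwk isjh gteo jpyzs gdr lwq fgfx dilcl rtsbw
Hunk 2: at line 8 remove [jpyzs,gdr,lwq] add [qrus,tgrup,gvy] -> 15 lines: zhj vtuid itobo cqqo aij izhd zwwk isjh gteo qrus tgrup gvy fgfx dilcl rtsbw
Hunk 3: at line 11 remove [gvy,fgfx,dilcl] add [mht] -> 13 lines: zhj vtuid itobo cqqo aij izhd zwwk isjh gteo qrus tgrup mht rtsbw
Final line count: 13

Answer: 13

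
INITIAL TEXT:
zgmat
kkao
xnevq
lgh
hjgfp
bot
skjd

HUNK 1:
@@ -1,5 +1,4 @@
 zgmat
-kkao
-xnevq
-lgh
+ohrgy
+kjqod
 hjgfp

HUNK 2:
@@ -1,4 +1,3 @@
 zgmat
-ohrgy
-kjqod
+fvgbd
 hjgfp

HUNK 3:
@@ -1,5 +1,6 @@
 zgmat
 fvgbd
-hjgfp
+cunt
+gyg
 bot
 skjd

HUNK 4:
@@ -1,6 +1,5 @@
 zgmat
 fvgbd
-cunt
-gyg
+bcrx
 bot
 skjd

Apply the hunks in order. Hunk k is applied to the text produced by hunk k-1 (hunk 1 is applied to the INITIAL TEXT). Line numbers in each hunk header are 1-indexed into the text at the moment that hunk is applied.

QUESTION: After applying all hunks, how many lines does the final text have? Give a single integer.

Answer: 5

Derivation:
Hunk 1: at line 1 remove [kkao,xnevq,lgh] add [ohrgy,kjqod] -> 6 lines: zgmat ohrgy kjqod hjgfp bot skjd
Hunk 2: at line 1 remove [ohrgy,kjqod] add [fvgbd] -> 5 lines: zgmat fvgbd hjgfp bot skjd
Hunk 3: at line 1 remove [hjgfp] add [cunt,gyg] -> 6 lines: zgmat fvgbd cunt gyg bot skjd
Hunk 4: at line 1 remove [cunt,gyg] add [bcrx] -> 5 lines: zgmat fvgbd bcrx bot skjd
Final line count: 5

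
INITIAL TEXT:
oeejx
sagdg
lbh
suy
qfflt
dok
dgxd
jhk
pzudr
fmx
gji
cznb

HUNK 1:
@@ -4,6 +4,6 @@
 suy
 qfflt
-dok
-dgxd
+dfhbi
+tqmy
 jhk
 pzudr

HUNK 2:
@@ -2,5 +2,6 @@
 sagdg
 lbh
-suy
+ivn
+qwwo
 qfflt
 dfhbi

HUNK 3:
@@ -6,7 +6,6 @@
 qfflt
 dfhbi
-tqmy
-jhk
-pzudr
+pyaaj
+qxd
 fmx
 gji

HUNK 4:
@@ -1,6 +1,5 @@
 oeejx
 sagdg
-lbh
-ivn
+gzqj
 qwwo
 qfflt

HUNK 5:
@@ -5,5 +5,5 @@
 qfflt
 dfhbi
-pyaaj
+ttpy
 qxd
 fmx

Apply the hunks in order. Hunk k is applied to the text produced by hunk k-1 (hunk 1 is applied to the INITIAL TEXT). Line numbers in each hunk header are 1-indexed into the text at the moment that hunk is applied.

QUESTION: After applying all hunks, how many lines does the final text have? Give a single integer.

Hunk 1: at line 4 remove [dok,dgxd] add [dfhbi,tqmy] -> 12 lines: oeejx sagdg lbh suy qfflt dfhbi tqmy jhk pzudr fmx gji cznb
Hunk 2: at line 2 remove [suy] add [ivn,qwwo] -> 13 lines: oeejx sagdg lbh ivn qwwo qfflt dfhbi tqmy jhk pzudr fmx gji cznb
Hunk 3: at line 6 remove [tqmy,jhk,pzudr] add [pyaaj,qxd] -> 12 lines: oeejx sagdg lbh ivn qwwo qfflt dfhbi pyaaj qxd fmx gji cznb
Hunk 4: at line 1 remove [lbh,ivn] add [gzqj] -> 11 lines: oeejx sagdg gzqj qwwo qfflt dfhbi pyaaj qxd fmx gji cznb
Hunk 5: at line 5 remove [pyaaj] add [ttpy] -> 11 lines: oeejx sagdg gzqj qwwo qfflt dfhbi ttpy qxd fmx gji cznb
Final line count: 11

Answer: 11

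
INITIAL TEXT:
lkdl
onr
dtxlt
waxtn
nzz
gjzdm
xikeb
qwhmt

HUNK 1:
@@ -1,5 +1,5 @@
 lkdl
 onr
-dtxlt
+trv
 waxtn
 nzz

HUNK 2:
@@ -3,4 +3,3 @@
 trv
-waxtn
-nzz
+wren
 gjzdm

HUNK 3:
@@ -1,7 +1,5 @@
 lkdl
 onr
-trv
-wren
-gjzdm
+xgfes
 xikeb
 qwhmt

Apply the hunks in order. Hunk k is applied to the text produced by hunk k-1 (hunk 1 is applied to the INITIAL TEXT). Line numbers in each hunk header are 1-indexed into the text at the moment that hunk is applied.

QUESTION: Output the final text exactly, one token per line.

Hunk 1: at line 1 remove [dtxlt] add [trv] -> 8 lines: lkdl onr trv waxtn nzz gjzdm xikeb qwhmt
Hunk 2: at line 3 remove [waxtn,nzz] add [wren] -> 7 lines: lkdl onr trv wren gjzdm xikeb qwhmt
Hunk 3: at line 1 remove [trv,wren,gjzdm] add [xgfes] -> 5 lines: lkdl onr xgfes xikeb qwhmt

Answer: lkdl
onr
xgfes
xikeb
qwhmt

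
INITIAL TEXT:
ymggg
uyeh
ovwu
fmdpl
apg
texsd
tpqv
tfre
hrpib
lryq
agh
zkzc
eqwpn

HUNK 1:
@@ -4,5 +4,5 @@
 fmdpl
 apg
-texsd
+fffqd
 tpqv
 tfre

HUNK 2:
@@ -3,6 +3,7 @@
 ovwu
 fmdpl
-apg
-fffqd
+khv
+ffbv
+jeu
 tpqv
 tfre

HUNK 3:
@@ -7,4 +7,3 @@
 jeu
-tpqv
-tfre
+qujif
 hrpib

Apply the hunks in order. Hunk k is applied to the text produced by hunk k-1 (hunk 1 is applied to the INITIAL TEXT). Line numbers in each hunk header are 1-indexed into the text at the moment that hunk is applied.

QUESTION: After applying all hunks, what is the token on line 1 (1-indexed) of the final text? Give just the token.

Answer: ymggg

Derivation:
Hunk 1: at line 4 remove [texsd] add [fffqd] -> 13 lines: ymggg uyeh ovwu fmdpl apg fffqd tpqv tfre hrpib lryq agh zkzc eqwpn
Hunk 2: at line 3 remove [apg,fffqd] add [khv,ffbv,jeu] -> 14 lines: ymggg uyeh ovwu fmdpl khv ffbv jeu tpqv tfre hrpib lryq agh zkzc eqwpn
Hunk 3: at line 7 remove [tpqv,tfre] add [qujif] -> 13 lines: ymggg uyeh ovwu fmdpl khv ffbv jeu qujif hrpib lryq agh zkzc eqwpn
Final line 1: ymggg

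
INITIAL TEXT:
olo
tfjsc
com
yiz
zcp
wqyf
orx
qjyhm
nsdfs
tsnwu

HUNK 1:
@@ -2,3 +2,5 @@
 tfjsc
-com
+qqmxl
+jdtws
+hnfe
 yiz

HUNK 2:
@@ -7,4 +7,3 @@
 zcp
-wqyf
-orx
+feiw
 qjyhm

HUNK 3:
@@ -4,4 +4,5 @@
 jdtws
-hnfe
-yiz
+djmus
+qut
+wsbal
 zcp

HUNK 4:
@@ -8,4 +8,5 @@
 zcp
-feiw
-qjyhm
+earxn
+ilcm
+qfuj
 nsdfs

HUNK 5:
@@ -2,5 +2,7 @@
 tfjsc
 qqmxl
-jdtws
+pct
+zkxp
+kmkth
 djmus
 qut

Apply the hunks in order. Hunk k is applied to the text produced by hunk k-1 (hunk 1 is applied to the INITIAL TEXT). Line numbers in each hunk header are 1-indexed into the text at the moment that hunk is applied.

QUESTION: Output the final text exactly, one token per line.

Hunk 1: at line 2 remove [com] add [qqmxl,jdtws,hnfe] -> 12 lines: olo tfjsc qqmxl jdtws hnfe yiz zcp wqyf orx qjyhm nsdfs tsnwu
Hunk 2: at line 7 remove [wqyf,orx] add [feiw] -> 11 lines: olo tfjsc qqmxl jdtws hnfe yiz zcp feiw qjyhm nsdfs tsnwu
Hunk 3: at line 4 remove [hnfe,yiz] add [djmus,qut,wsbal] -> 12 lines: olo tfjsc qqmxl jdtws djmus qut wsbal zcp feiw qjyhm nsdfs tsnwu
Hunk 4: at line 8 remove [feiw,qjyhm] add [earxn,ilcm,qfuj] -> 13 lines: olo tfjsc qqmxl jdtws djmus qut wsbal zcp earxn ilcm qfuj nsdfs tsnwu
Hunk 5: at line 2 remove [jdtws] add [pct,zkxp,kmkth] -> 15 lines: olo tfjsc qqmxl pct zkxp kmkth djmus qut wsbal zcp earxn ilcm qfuj nsdfs tsnwu

Answer: olo
tfjsc
qqmxl
pct
zkxp
kmkth
djmus
qut
wsbal
zcp
earxn
ilcm
qfuj
nsdfs
tsnwu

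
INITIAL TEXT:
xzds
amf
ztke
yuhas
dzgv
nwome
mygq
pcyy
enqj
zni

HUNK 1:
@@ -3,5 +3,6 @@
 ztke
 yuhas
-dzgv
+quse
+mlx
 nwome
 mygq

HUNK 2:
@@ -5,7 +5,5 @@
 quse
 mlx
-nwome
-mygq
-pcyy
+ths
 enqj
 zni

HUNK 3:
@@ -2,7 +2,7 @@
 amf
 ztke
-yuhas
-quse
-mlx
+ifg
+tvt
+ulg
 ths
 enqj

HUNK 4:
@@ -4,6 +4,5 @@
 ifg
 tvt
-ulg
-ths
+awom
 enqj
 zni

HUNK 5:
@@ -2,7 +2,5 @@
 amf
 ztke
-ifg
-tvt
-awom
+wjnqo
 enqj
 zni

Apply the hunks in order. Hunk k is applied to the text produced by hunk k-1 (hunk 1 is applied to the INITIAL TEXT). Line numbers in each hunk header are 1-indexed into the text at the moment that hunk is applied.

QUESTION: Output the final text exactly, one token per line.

Hunk 1: at line 3 remove [dzgv] add [quse,mlx] -> 11 lines: xzds amf ztke yuhas quse mlx nwome mygq pcyy enqj zni
Hunk 2: at line 5 remove [nwome,mygq,pcyy] add [ths] -> 9 lines: xzds amf ztke yuhas quse mlx ths enqj zni
Hunk 3: at line 2 remove [yuhas,quse,mlx] add [ifg,tvt,ulg] -> 9 lines: xzds amf ztke ifg tvt ulg ths enqj zni
Hunk 4: at line 4 remove [ulg,ths] add [awom] -> 8 lines: xzds amf ztke ifg tvt awom enqj zni
Hunk 5: at line 2 remove [ifg,tvt,awom] add [wjnqo] -> 6 lines: xzds amf ztke wjnqo enqj zni

Answer: xzds
amf
ztke
wjnqo
enqj
zni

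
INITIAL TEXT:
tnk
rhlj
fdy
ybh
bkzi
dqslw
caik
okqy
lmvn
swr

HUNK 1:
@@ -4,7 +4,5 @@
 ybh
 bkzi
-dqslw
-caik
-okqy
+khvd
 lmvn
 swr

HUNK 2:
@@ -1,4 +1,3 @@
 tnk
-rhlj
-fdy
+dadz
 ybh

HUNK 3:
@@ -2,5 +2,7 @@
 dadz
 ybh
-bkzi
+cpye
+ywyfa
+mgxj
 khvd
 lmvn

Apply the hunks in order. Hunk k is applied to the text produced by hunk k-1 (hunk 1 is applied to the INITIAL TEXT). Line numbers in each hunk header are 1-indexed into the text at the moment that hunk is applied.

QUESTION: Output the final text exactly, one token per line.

Hunk 1: at line 4 remove [dqslw,caik,okqy] add [khvd] -> 8 lines: tnk rhlj fdy ybh bkzi khvd lmvn swr
Hunk 2: at line 1 remove [rhlj,fdy] add [dadz] -> 7 lines: tnk dadz ybh bkzi khvd lmvn swr
Hunk 3: at line 2 remove [bkzi] add [cpye,ywyfa,mgxj] -> 9 lines: tnk dadz ybh cpye ywyfa mgxj khvd lmvn swr

Answer: tnk
dadz
ybh
cpye
ywyfa
mgxj
khvd
lmvn
swr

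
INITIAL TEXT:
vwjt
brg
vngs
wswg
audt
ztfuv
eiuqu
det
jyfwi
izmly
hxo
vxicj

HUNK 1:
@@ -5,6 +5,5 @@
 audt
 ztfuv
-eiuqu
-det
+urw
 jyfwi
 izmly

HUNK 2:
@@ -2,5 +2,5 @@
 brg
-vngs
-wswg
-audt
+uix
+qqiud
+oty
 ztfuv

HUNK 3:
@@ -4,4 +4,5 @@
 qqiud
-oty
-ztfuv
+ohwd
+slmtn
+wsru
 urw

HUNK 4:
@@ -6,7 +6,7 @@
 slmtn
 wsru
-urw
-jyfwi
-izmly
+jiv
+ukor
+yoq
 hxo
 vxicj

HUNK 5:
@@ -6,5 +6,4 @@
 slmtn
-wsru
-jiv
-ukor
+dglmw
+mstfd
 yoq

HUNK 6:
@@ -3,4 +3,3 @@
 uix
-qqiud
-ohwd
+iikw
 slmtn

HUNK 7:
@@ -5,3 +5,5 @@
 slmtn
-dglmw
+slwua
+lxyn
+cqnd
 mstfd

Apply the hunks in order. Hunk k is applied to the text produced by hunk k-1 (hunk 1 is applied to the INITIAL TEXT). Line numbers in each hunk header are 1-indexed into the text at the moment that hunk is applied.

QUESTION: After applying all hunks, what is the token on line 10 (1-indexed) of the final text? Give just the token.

Hunk 1: at line 5 remove [eiuqu,det] add [urw] -> 11 lines: vwjt brg vngs wswg audt ztfuv urw jyfwi izmly hxo vxicj
Hunk 2: at line 2 remove [vngs,wswg,audt] add [uix,qqiud,oty] -> 11 lines: vwjt brg uix qqiud oty ztfuv urw jyfwi izmly hxo vxicj
Hunk 3: at line 4 remove [oty,ztfuv] add [ohwd,slmtn,wsru] -> 12 lines: vwjt brg uix qqiud ohwd slmtn wsru urw jyfwi izmly hxo vxicj
Hunk 4: at line 6 remove [urw,jyfwi,izmly] add [jiv,ukor,yoq] -> 12 lines: vwjt brg uix qqiud ohwd slmtn wsru jiv ukor yoq hxo vxicj
Hunk 5: at line 6 remove [wsru,jiv,ukor] add [dglmw,mstfd] -> 11 lines: vwjt brg uix qqiud ohwd slmtn dglmw mstfd yoq hxo vxicj
Hunk 6: at line 3 remove [qqiud,ohwd] add [iikw] -> 10 lines: vwjt brg uix iikw slmtn dglmw mstfd yoq hxo vxicj
Hunk 7: at line 5 remove [dglmw] add [slwua,lxyn,cqnd] -> 12 lines: vwjt brg uix iikw slmtn slwua lxyn cqnd mstfd yoq hxo vxicj
Final line 10: yoq

Answer: yoq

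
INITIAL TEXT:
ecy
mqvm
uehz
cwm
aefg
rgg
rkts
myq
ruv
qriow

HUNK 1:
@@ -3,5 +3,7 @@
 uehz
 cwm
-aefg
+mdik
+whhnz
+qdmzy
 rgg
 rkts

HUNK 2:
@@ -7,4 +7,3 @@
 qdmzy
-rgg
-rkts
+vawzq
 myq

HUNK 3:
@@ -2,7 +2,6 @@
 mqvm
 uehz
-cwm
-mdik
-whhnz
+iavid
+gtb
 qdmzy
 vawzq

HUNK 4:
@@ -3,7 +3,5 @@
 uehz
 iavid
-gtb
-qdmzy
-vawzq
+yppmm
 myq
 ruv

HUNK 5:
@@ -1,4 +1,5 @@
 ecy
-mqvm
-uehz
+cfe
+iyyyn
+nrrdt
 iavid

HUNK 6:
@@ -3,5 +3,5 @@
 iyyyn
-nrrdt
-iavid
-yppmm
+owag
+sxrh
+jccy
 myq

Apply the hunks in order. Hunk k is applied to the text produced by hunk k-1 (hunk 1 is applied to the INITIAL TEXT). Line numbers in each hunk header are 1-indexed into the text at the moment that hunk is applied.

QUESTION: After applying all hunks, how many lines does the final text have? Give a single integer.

Hunk 1: at line 3 remove [aefg] add [mdik,whhnz,qdmzy] -> 12 lines: ecy mqvm uehz cwm mdik whhnz qdmzy rgg rkts myq ruv qriow
Hunk 2: at line 7 remove [rgg,rkts] add [vawzq] -> 11 lines: ecy mqvm uehz cwm mdik whhnz qdmzy vawzq myq ruv qriow
Hunk 3: at line 2 remove [cwm,mdik,whhnz] add [iavid,gtb] -> 10 lines: ecy mqvm uehz iavid gtb qdmzy vawzq myq ruv qriow
Hunk 4: at line 3 remove [gtb,qdmzy,vawzq] add [yppmm] -> 8 lines: ecy mqvm uehz iavid yppmm myq ruv qriow
Hunk 5: at line 1 remove [mqvm,uehz] add [cfe,iyyyn,nrrdt] -> 9 lines: ecy cfe iyyyn nrrdt iavid yppmm myq ruv qriow
Hunk 6: at line 3 remove [nrrdt,iavid,yppmm] add [owag,sxrh,jccy] -> 9 lines: ecy cfe iyyyn owag sxrh jccy myq ruv qriow
Final line count: 9

Answer: 9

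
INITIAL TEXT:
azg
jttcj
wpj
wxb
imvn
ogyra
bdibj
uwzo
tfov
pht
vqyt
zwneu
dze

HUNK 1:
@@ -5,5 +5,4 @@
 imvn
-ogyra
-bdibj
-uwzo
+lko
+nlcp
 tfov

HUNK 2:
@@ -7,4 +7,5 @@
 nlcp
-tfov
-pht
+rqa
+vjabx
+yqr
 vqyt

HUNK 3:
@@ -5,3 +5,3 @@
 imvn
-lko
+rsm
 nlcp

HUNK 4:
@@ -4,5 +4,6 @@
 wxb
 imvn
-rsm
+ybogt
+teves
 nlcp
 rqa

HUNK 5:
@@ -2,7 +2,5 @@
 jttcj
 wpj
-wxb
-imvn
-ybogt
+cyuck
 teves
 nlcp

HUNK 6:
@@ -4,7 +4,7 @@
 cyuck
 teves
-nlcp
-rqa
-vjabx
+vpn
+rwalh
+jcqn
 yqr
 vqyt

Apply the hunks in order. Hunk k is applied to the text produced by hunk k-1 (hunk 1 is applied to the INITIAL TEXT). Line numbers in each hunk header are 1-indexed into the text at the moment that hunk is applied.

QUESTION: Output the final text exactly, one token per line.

Hunk 1: at line 5 remove [ogyra,bdibj,uwzo] add [lko,nlcp] -> 12 lines: azg jttcj wpj wxb imvn lko nlcp tfov pht vqyt zwneu dze
Hunk 2: at line 7 remove [tfov,pht] add [rqa,vjabx,yqr] -> 13 lines: azg jttcj wpj wxb imvn lko nlcp rqa vjabx yqr vqyt zwneu dze
Hunk 3: at line 5 remove [lko] add [rsm] -> 13 lines: azg jttcj wpj wxb imvn rsm nlcp rqa vjabx yqr vqyt zwneu dze
Hunk 4: at line 4 remove [rsm] add [ybogt,teves] -> 14 lines: azg jttcj wpj wxb imvn ybogt teves nlcp rqa vjabx yqr vqyt zwneu dze
Hunk 5: at line 2 remove [wxb,imvn,ybogt] add [cyuck] -> 12 lines: azg jttcj wpj cyuck teves nlcp rqa vjabx yqr vqyt zwneu dze
Hunk 6: at line 4 remove [nlcp,rqa,vjabx] add [vpn,rwalh,jcqn] -> 12 lines: azg jttcj wpj cyuck teves vpn rwalh jcqn yqr vqyt zwneu dze

Answer: azg
jttcj
wpj
cyuck
teves
vpn
rwalh
jcqn
yqr
vqyt
zwneu
dze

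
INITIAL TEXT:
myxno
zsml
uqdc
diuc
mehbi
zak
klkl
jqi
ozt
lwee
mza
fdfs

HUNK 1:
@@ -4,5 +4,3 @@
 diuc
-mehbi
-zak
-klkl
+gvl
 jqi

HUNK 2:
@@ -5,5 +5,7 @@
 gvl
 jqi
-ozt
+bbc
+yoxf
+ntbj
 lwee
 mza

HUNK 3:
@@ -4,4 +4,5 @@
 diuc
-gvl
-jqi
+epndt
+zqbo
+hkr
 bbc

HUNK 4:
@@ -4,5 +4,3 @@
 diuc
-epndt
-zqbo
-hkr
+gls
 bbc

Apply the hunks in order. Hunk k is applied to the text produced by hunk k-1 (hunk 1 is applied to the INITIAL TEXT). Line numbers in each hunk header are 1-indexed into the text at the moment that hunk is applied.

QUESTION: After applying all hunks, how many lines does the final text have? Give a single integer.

Answer: 11

Derivation:
Hunk 1: at line 4 remove [mehbi,zak,klkl] add [gvl] -> 10 lines: myxno zsml uqdc diuc gvl jqi ozt lwee mza fdfs
Hunk 2: at line 5 remove [ozt] add [bbc,yoxf,ntbj] -> 12 lines: myxno zsml uqdc diuc gvl jqi bbc yoxf ntbj lwee mza fdfs
Hunk 3: at line 4 remove [gvl,jqi] add [epndt,zqbo,hkr] -> 13 lines: myxno zsml uqdc diuc epndt zqbo hkr bbc yoxf ntbj lwee mza fdfs
Hunk 4: at line 4 remove [epndt,zqbo,hkr] add [gls] -> 11 lines: myxno zsml uqdc diuc gls bbc yoxf ntbj lwee mza fdfs
Final line count: 11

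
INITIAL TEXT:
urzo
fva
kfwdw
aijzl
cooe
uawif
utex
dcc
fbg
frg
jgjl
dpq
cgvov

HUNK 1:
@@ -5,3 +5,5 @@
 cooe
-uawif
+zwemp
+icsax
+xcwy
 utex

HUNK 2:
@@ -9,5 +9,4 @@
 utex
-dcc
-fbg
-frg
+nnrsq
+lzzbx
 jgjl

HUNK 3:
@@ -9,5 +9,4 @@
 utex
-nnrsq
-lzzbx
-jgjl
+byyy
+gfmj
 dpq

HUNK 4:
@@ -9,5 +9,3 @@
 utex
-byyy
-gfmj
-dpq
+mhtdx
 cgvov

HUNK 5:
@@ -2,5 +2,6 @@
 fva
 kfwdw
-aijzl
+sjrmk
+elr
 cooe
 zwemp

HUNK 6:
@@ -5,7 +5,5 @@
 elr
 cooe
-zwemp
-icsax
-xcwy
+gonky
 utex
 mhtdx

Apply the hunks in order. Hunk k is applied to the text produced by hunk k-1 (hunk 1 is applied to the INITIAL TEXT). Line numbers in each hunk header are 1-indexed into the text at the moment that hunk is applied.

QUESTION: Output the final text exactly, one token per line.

Answer: urzo
fva
kfwdw
sjrmk
elr
cooe
gonky
utex
mhtdx
cgvov

Derivation:
Hunk 1: at line 5 remove [uawif] add [zwemp,icsax,xcwy] -> 15 lines: urzo fva kfwdw aijzl cooe zwemp icsax xcwy utex dcc fbg frg jgjl dpq cgvov
Hunk 2: at line 9 remove [dcc,fbg,frg] add [nnrsq,lzzbx] -> 14 lines: urzo fva kfwdw aijzl cooe zwemp icsax xcwy utex nnrsq lzzbx jgjl dpq cgvov
Hunk 3: at line 9 remove [nnrsq,lzzbx,jgjl] add [byyy,gfmj] -> 13 lines: urzo fva kfwdw aijzl cooe zwemp icsax xcwy utex byyy gfmj dpq cgvov
Hunk 4: at line 9 remove [byyy,gfmj,dpq] add [mhtdx] -> 11 lines: urzo fva kfwdw aijzl cooe zwemp icsax xcwy utex mhtdx cgvov
Hunk 5: at line 2 remove [aijzl] add [sjrmk,elr] -> 12 lines: urzo fva kfwdw sjrmk elr cooe zwemp icsax xcwy utex mhtdx cgvov
Hunk 6: at line 5 remove [zwemp,icsax,xcwy] add [gonky] -> 10 lines: urzo fva kfwdw sjrmk elr cooe gonky utex mhtdx cgvov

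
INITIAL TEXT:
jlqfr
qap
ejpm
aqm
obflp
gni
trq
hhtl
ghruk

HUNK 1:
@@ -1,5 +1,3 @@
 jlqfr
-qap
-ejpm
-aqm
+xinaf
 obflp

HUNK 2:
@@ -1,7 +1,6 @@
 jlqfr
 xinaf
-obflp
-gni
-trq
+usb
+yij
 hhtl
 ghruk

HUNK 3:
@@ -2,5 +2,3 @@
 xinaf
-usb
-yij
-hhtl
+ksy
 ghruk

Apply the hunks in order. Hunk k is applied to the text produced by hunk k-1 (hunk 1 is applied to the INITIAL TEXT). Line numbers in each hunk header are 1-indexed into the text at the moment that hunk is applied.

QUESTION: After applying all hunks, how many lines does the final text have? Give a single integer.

Answer: 4

Derivation:
Hunk 1: at line 1 remove [qap,ejpm,aqm] add [xinaf] -> 7 lines: jlqfr xinaf obflp gni trq hhtl ghruk
Hunk 2: at line 1 remove [obflp,gni,trq] add [usb,yij] -> 6 lines: jlqfr xinaf usb yij hhtl ghruk
Hunk 3: at line 2 remove [usb,yij,hhtl] add [ksy] -> 4 lines: jlqfr xinaf ksy ghruk
Final line count: 4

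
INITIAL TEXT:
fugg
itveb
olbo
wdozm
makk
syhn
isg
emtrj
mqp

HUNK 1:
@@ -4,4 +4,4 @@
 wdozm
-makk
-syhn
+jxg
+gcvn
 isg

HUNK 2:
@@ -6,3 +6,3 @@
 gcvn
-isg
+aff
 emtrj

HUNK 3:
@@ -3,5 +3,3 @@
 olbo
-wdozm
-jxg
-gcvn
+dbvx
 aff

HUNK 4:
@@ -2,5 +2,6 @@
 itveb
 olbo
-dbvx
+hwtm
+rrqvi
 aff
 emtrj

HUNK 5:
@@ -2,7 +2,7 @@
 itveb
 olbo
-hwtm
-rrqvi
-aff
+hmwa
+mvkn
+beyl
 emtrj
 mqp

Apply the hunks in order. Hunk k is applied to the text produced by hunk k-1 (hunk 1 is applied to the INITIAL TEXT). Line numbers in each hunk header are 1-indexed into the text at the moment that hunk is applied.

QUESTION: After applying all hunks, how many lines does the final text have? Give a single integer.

Hunk 1: at line 4 remove [makk,syhn] add [jxg,gcvn] -> 9 lines: fugg itveb olbo wdozm jxg gcvn isg emtrj mqp
Hunk 2: at line 6 remove [isg] add [aff] -> 9 lines: fugg itveb olbo wdozm jxg gcvn aff emtrj mqp
Hunk 3: at line 3 remove [wdozm,jxg,gcvn] add [dbvx] -> 7 lines: fugg itveb olbo dbvx aff emtrj mqp
Hunk 4: at line 2 remove [dbvx] add [hwtm,rrqvi] -> 8 lines: fugg itveb olbo hwtm rrqvi aff emtrj mqp
Hunk 5: at line 2 remove [hwtm,rrqvi,aff] add [hmwa,mvkn,beyl] -> 8 lines: fugg itveb olbo hmwa mvkn beyl emtrj mqp
Final line count: 8

Answer: 8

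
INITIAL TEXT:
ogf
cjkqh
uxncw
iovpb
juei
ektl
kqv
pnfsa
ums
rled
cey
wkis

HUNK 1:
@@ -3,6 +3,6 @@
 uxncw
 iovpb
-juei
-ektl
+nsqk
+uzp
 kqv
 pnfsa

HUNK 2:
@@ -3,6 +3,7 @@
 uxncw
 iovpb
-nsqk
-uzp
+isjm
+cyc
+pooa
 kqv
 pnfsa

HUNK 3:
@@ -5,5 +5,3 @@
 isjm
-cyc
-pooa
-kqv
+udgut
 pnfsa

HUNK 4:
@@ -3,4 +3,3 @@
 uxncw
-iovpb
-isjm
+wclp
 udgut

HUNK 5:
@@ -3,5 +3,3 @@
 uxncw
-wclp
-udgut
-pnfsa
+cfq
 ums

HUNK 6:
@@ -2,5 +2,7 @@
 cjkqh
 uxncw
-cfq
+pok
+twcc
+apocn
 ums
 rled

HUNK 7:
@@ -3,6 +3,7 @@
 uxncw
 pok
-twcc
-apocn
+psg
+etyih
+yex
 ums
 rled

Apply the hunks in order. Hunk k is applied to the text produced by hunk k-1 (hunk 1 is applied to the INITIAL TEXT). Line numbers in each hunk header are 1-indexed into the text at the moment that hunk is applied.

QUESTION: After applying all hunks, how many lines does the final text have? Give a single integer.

Hunk 1: at line 3 remove [juei,ektl] add [nsqk,uzp] -> 12 lines: ogf cjkqh uxncw iovpb nsqk uzp kqv pnfsa ums rled cey wkis
Hunk 2: at line 3 remove [nsqk,uzp] add [isjm,cyc,pooa] -> 13 lines: ogf cjkqh uxncw iovpb isjm cyc pooa kqv pnfsa ums rled cey wkis
Hunk 3: at line 5 remove [cyc,pooa,kqv] add [udgut] -> 11 lines: ogf cjkqh uxncw iovpb isjm udgut pnfsa ums rled cey wkis
Hunk 4: at line 3 remove [iovpb,isjm] add [wclp] -> 10 lines: ogf cjkqh uxncw wclp udgut pnfsa ums rled cey wkis
Hunk 5: at line 3 remove [wclp,udgut,pnfsa] add [cfq] -> 8 lines: ogf cjkqh uxncw cfq ums rled cey wkis
Hunk 6: at line 2 remove [cfq] add [pok,twcc,apocn] -> 10 lines: ogf cjkqh uxncw pok twcc apocn ums rled cey wkis
Hunk 7: at line 3 remove [twcc,apocn] add [psg,etyih,yex] -> 11 lines: ogf cjkqh uxncw pok psg etyih yex ums rled cey wkis
Final line count: 11

Answer: 11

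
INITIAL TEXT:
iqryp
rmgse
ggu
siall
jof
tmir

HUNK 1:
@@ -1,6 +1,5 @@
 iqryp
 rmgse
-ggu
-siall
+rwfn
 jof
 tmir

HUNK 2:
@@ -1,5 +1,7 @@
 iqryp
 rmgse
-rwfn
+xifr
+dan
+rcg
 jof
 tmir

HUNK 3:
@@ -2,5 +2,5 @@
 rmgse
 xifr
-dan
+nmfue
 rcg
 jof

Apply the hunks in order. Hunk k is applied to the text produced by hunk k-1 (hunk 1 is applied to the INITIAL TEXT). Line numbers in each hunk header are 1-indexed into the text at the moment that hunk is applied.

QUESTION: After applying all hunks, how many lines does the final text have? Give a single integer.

Answer: 7

Derivation:
Hunk 1: at line 1 remove [ggu,siall] add [rwfn] -> 5 lines: iqryp rmgse rwfn jof tmir
Hunk 2: at line 1 remove [rwfn] add [xifr,dan,rcg] -> 7 lines: iqryp rmgse xifr dan rcg jof tmir
Hunk 3: at line 2 remove [dan] add [nmfue] -> 7 lines: iqryp rmgse xifr nmfue rcg jof tmir
Final line count: 7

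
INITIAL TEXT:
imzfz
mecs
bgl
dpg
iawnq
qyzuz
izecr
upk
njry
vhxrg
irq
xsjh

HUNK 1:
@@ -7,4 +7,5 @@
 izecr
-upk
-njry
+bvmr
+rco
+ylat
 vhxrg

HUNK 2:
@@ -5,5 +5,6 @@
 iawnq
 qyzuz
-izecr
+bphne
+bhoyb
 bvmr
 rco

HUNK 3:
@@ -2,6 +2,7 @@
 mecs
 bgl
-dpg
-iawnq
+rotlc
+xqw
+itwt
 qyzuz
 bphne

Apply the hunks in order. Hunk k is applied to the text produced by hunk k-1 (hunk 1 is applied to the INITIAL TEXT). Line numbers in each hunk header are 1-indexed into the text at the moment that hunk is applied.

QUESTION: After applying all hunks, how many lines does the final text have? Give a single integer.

Answer: 15

Derivation:
Hunk 1: at line 7 remove [upk,njry] add [bvmr,rco,ylat] -> 13 lines: imzfz mecs bgl dpg iawnq qyzuz izecr bvmr rco ylat vhxrg irq xsjh
Hunk 2: at line 5 remove [izecr] add [bphne,bhoyb] -> 14 lines: imzfz mecs bgl dpg iawnq qyzuz bphne bhoyb bvmr rco ylat vhxrg irq xsjh
Hunk 3: at line 2 remove [dpg,iawnq] add [rotlc,xqw,itwt] -> 15 lines: imzfz mecs bgl rotlc xqw itwt qyzuz bphne bhoyb bvmr rco ylat vhxrg irq xsjh
Final line count: 15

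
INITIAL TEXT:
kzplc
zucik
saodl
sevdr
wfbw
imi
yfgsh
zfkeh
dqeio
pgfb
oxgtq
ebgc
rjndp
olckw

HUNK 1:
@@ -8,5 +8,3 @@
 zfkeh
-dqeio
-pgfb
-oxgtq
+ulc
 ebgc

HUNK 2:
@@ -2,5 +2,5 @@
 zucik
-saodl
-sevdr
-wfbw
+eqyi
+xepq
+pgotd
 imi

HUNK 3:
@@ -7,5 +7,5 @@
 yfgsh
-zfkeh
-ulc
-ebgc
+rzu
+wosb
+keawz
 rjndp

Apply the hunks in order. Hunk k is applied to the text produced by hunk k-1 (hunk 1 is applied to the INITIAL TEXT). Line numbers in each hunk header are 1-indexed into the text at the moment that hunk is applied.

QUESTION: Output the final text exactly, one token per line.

Answer: kzplc
zucik
eqyi
xepq
pgotd
imi
yfgsh
rzu
wosb
keawz
rjndp
olckw

Derivation:
Hunk 1: at line 8 remove [dqeio,pgfb,oxgtq] add [ulc] -> 12 lines: kzplc zucik saodl sevdr wfbw imi yfgsh zfkeh ulc ebgc rjndp olckw
Hunk 2: at line 2 remove [saodl,sevdr,wfbw] add [eqyi,xepq,pgotd] -> 12 lines: kzplc zucik eqyi xepq pgotd imi yfgsh zfkeh ulc ebgc rjndp olckw
Hunk 3: at line 7 remove [zfkeh,ulc,ebgc] add [rzu,wosb,keawz] -> 12 lines: kzplc zucik eqyi xepq pgotd imi yfgsh rzu wosb keawz rjndp olckw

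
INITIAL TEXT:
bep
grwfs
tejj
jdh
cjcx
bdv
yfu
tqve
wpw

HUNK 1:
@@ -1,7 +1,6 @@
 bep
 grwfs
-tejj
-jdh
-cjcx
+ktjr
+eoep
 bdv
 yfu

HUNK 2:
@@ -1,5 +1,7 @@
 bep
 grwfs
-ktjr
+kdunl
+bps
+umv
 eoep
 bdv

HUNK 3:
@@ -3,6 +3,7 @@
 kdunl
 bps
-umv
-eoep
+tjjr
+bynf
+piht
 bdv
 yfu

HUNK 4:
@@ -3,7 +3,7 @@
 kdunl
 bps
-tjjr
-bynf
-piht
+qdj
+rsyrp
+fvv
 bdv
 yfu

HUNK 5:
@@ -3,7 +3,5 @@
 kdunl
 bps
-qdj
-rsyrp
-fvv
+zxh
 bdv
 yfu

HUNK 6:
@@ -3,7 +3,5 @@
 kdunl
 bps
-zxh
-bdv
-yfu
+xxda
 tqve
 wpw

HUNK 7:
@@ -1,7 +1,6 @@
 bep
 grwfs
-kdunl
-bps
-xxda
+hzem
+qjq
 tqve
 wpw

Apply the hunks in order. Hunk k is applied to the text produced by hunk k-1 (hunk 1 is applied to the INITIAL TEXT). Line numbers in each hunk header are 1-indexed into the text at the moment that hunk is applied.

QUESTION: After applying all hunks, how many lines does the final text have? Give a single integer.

Answer: 6

Derivation:
Hunk 1: at line 1 remove [tejj,jdh,cjcx] add [ktjr,eoep] -> 8 lines: bep grwfs ktjr eoep bdv yfu tqve wpw
Hunk 2: at line 1 remove [ktjr] add [kdunl,bps,umv] -> 10 lines: bep grwfs kdunl bps umv eoep bdv yfu tqve wpw
Hunk 3: at line 3 remove [umv,eoep] add [tjjr,bynf,piht] -> 11 lines: bep grwfs kdunl bps tjjr bynf piht bdv yfu tqve wpw
Hunk 4: at line 3 remove [tjjr,bynf,piht] add [qdj,rsyrp,fvv] -> 11 lines: bep grwfs kdunl bps qdj rsyrp fvv bdv yfu tqve wpw
Hunk 5: at line 3 remove [qdj,rsyrp,fvv] add [zxh] -> 9 lines: bep grwfs kdunl bps zxh bdv yfu tqve wpw
Hunk 6: at line 3 remove [zxh,bdv,yfu] add [xxda] -> 7 lines: bep grwfs kdunl bps xxda tqve wpw
Hunk 7: at line 1 remove [kdunl,bps,xxda] add [hzem,qjq] -> 6 lines: bep grwfs hzem qjq tqve wpw
Final line count: 6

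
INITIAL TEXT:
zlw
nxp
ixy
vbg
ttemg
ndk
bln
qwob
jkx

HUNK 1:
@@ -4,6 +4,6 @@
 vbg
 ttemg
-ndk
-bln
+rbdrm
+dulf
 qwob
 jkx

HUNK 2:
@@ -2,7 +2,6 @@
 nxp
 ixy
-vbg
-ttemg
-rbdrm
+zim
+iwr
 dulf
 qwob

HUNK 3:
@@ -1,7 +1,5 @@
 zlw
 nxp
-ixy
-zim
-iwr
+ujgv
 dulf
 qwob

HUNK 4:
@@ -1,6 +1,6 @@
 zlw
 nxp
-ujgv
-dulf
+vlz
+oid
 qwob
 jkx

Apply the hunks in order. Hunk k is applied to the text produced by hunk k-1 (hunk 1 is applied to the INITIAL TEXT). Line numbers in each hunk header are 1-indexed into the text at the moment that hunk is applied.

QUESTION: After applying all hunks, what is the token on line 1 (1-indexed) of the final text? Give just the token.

Hunk 1: at line 4 remove [ndk,bln] add [rbdrm,dulf] -> 9 lines: zlw nxp ixy vbg ttemg rbdrm dulf qwob jkx
Hunk 2: at line 2 remove [vbg,ttemg,rbdrm] add [zim,iwr] -> 8 lines: zlw nxp ixy zim iwr dulf qwob jkx
Hunk 3: at line 1 remove [ixy,zim,iwr] add [ujgv] -> 6 lines: zlw nxp ujgv dulf qwob jkx
Hunk 4: at line 1 remove [ujgv,dulf] add [vlz,oid] -> 6 lines: zlw nxp vlz oid qwob jkx
Final line 1: zlw

Answer: zlw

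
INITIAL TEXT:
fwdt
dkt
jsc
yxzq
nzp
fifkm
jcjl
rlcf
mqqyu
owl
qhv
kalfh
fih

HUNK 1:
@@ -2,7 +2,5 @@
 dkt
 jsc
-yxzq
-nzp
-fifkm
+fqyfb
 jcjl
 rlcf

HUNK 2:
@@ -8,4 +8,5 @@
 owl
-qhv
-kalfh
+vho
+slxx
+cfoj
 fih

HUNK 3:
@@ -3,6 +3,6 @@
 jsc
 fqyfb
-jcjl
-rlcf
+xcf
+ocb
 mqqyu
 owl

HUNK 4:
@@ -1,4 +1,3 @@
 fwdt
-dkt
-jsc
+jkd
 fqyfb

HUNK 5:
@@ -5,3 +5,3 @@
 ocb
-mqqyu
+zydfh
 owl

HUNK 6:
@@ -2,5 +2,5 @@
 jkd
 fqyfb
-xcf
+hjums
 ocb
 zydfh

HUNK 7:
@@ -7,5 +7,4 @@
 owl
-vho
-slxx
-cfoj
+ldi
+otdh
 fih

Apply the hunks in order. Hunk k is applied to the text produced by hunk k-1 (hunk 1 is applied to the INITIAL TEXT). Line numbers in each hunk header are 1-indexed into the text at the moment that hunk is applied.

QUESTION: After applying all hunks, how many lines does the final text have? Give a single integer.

Hunk 1: at line 2 remove [yxzq,nzp,fifkm] add [fqyfb] -> 11 lines: fwdt dkt jsc fqyfb jcjl rlcf mqqyu owl qhv kalfh fih
Hunk 2: at line 8 remove [qhv,kalfh] add [vho,slxx,cfoj] -> 12 lines: fwdt dkt jsc fqyfb jcjl rlcf mqqyu owl vho slxx cfoj fih
Hunk 3: at line 3 remove [jcjl,rlcf] add [xcf,ocb] -> 12 lines: fwdt dkt jsc fqyfb xcf ocb mqqyu owl vho slxx cfoj fih
Hunk 4: at line 1 remove [dkt,jsc] add [jkd] -> 11 lines: fwdt jkd fqyfb xcf ocb mqqyu owl vho slxx cfoj fih
Hunk 5: at line 5 remove [mqqyu] add [zydfh] -> 11 lines: fwdt jkd fqyfb xcf ocb zydfh owl vho slxx cfoj fih
Hunk 6: at line 2 remove [xcf] add [hjums] -> 11 lines: fwdt jkd fqyfb hjums ocb zydfh owl vho slxx cfoj fih
Hunk 7: at line 7 remove [vho,slxx,cfoj] add [ldi,otdh] -> 10 lines: fwdt jkd fqyfb hjums ocb zydfh owl ldi otdh fih
Final line count: 10

Answer: 10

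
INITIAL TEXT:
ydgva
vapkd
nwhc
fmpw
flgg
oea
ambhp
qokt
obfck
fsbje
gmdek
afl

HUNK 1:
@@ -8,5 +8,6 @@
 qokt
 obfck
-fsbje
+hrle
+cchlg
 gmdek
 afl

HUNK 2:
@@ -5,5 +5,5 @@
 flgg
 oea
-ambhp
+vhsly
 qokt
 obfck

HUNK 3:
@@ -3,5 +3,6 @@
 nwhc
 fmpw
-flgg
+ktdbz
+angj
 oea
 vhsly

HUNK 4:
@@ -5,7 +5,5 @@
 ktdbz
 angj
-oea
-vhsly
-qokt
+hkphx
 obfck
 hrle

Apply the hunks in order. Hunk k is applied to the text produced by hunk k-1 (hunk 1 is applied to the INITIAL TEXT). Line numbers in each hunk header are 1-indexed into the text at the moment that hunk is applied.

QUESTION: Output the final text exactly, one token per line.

Hunk 1: at line 8 remove [fsbje] add [hrle,cchlg] -> 13 lines: ydgva vapkd nwhc fmpw flgg oea ambhp qokt obfck hrle cchlg gmdek afl
Hunk 2: at line 5 remove [ambhp] add [vhsly] -> 13 lines: ydgva vapkd nwhc fmpw flgg oea vhsly qokt obfck hrle cchlg gmdek afl
Hunk 3: at line 3 remove [flgg] add [ktdbz,angj] -> 14 lines: ydgva vapkd nwhc fmpw ktdbz angj oea vhsly qokt obfck hrle cchlg gmdek afl
Hunk 4: at line 5 remove [oea,vhsly,qokt] add [hkphx] -> 12 lines: ydgva vapkd nwhc fmpw ktdbz angj hkphx obfck hrle cchlg gmdek afl

Answer: ydgva
vapkd
nwhc
fmpw
ktdbz
angj
hkphx
obfck
hrle
cchlg
gmdek
afl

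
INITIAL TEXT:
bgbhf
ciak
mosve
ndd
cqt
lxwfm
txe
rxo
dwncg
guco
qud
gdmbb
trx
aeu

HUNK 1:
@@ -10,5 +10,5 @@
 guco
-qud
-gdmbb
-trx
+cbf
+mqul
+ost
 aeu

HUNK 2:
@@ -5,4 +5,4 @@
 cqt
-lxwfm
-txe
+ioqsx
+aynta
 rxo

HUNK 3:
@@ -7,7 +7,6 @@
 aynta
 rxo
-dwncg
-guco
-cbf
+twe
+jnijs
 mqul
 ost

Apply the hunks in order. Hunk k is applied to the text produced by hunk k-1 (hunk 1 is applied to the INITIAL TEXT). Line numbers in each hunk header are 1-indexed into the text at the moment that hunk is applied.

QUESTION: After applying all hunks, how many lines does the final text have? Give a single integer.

Hunk 1: at line 10 remove [qud,gdmbb,trx] add [cbf,mqul,ost] -> 14 lines: bgbhf ciak mosve ndd cqt lxwfm txe rxo dwncg guco cbf mqul ost aeu
Hunk 2: at line 5 remove [lxwfm,txe] add [ioqsx,aynta] -> 14 lines: bgbhf ciak mosve ndd cqt ioqsx aynta rxo dwncg guco cbf mqul ost aeu
Hunk 3: at line 7 remove [dwncg,guco,cbf] add [twe,jnijs] -> 13 lines: bgbhf ciak mosve ndd cqt ioqsx aynta rxo twe jnijs mqul ost aeu
Final line count: 13

Answer: 13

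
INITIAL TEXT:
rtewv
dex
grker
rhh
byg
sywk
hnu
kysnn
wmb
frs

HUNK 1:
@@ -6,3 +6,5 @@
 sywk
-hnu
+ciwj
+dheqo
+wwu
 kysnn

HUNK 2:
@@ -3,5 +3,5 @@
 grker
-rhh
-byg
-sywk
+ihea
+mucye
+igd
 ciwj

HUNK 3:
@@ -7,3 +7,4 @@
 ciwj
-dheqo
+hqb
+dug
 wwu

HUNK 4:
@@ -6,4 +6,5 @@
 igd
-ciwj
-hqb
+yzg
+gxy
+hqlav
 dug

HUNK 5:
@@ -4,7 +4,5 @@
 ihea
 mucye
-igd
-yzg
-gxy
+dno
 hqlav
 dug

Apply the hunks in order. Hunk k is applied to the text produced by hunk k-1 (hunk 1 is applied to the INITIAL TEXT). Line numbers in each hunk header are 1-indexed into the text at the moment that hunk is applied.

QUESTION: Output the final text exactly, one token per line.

Hunk 1: at line 6 remove [hnu] add [ciwj,dheqo,wwu] -> 12 lines: rtewv dex grker rhh byg sywk ciwj dheqo wwu kysnn wmb frs
Hunk 2: at line 3 remove [rhh,byg,sywk] add [ihea,mucye,igd] -> 12 lines: rtewv dex grker ihea mucye igd ciwj dheqo wwu kysnn wmb frs
Hunk 3: at line 7 remove [dheqo] add [hqb,dug] -> 13 lines: rtewv dex grker ihea mucye igd ciwj hqb dug wwu kysnn wmb frs
Hunk 4: at line 6 remove [ciwj,hqb] add [yzg,gxy,hqlav] -> 14 lines: rtewv dex grker ihea mucye igd yzg gxy hqlav dug wwu kysnn wmb frs
Hunk 5: at line 4 remove [igd,yzg,gxy] add [dno] -> 12 lines: rtewv dex grker ihea mucye dno hqlav dug wwu kysnn wmb frs

Answer: rtewv
dex
grker
ihea
mucye
dno
hqlav
dug
wwu
kysnn
wmb
frs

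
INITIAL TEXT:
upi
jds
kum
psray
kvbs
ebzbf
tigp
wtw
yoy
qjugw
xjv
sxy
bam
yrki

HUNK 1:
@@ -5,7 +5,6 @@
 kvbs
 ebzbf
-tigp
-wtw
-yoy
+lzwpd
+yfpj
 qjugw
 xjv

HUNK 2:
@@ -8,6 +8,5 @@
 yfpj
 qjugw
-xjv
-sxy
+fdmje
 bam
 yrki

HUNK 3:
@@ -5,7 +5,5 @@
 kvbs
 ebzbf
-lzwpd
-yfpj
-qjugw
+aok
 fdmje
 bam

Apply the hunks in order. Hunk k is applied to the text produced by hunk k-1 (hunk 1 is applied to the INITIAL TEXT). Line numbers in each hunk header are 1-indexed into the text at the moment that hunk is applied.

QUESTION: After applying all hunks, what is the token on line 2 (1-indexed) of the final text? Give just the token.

Hunk 1: at line 5 remove [tigp,wtw,yoy] add [lzwpd,yfpj] -> 13 lines: upi jds kum psray kvbs ebzbf lzwpd yfpj qjugw xjv sxy bam yrki
Hunk 2: at line 8 remove [xjv,sxy] add [fdmje] -> 12 lines: upi jds kum psray kvbs ebzbf lzwpd yfpj qjugw fdmje bam yrki
Hunk 3: at line 5 remove [lzwpd,yfpj,qjugw] add [aok] -> 10 lines: upi jds kum psray kvbs ebzbf aok fdmje bam yrki
Final line 2: jds

Answer: jds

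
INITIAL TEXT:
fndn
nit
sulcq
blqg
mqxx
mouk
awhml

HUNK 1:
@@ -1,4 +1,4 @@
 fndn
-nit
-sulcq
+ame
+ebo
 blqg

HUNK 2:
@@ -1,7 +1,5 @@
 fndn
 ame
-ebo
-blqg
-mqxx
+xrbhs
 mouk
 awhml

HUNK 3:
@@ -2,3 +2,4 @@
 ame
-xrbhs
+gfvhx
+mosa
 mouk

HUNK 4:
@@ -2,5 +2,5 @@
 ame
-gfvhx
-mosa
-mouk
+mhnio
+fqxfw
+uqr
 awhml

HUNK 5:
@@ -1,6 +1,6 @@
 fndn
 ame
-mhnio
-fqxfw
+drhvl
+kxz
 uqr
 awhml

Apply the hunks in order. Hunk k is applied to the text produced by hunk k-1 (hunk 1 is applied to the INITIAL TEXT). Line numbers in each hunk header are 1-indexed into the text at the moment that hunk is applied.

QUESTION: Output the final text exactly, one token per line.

Answer: fndn
ame
drhvl
kxz
uqr
awhml

Derivation:
Hunk 1: at line 1 remove [nit,sulcq] add [ame,ebo] -> 7 lines: fndn ame ebo blqg mqxx mouk awhml
Hunk 2: at line 1 remove [ebo,blqg,mqxx] add [xrbhs] -> 5 lines: fndn ame xrbhs mouk awhml
Hunk 3: at line 2 remove [xrbhs] add [gfvhx,mosa] -> 6 lines: fndn ame gfvhx mosa mouk awhml
Hunk 4: at line 2 remove [gfvhx,mosa,mouk] add [mhnio,fqxfw,uqr] -> 6 lines: fndn ame mhnio fqxfw uqr awhml
Hunk 5: at line 1 remove [mhnio,fqxfw] add [drhvl,kxz] -> 6 lines: fndn ame drhvl kxz uqr awhml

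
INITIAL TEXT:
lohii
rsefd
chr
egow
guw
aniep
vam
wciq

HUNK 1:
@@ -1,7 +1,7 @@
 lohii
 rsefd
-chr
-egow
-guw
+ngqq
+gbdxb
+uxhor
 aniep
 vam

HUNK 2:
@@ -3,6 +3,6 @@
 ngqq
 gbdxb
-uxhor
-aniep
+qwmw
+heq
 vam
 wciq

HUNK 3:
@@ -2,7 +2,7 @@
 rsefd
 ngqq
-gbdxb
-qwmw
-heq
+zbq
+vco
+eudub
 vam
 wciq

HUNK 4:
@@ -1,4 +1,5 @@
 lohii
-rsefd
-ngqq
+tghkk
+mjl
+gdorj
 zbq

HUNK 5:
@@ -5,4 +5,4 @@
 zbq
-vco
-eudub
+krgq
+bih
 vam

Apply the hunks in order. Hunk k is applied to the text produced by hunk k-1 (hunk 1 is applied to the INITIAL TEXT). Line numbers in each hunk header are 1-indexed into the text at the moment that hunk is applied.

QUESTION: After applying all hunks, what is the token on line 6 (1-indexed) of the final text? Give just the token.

Hunk 1: at line 1 remove [chr,egow,guw] add [ngqq,gbdxb,uxhor] -> 8 lines: lohii rsefd ngqq gbdxb uxhor aniep vam wciq
Hunk 2: at line 3 remove [uxhor,aniep] add [qwmw,heq] -> 8 lines: lohii rsefd ngqq gbdxb qwmw heq vam wciq
Hunk 3: at line 2 remove [gbdxb,qwmw,heq] add [zbq,vco,eudub] -> 8 lines: lohii rsefd ngqq zbq vco eudub vam wciq
Hunk 4: at line 1 remove [rsefd,ngqq] add [tghkk,mjl,gdorj] -> 9 lines: lohii tghkk mjl gdorj zbq vco eudub vam wciq
Hunk 5: at line 5 remove [vco,eudub] add [krgq,bih] -> 9 lines: lohii tghkk mjl gdorj zbq krgq bih vam wciq
Final line 6: krgq

Answer: krgq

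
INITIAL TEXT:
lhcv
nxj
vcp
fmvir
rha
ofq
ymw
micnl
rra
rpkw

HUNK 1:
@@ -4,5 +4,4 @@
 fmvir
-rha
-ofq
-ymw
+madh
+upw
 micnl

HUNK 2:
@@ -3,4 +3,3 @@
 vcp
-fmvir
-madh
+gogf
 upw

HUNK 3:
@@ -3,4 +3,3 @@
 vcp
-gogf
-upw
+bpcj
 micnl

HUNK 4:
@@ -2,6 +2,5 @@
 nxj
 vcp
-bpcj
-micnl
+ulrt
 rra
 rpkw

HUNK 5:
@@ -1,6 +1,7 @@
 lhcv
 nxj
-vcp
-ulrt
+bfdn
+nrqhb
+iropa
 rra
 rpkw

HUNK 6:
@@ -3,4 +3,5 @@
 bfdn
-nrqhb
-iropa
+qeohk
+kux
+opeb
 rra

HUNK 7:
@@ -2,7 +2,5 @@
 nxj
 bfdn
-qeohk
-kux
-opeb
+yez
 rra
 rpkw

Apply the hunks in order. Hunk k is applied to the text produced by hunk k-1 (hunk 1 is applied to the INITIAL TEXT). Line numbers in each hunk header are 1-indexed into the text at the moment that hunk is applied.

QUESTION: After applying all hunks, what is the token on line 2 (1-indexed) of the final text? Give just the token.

Answer: nxj

Derivation:
Hunk 1: at line 4 remove [rha,ofq,ymw] add [madh,upw] -> 9 lines: lhcv nxj vcp fmvir madh upw micnl rra rpkw
Hunk 2: at line 3 remove [fmvir,madh] add [gogf] -> 8 lines: lhcv nxj vcp gogf upw micnl rra rpkw
Hunk 3: at line 3 remove [gogf,upw] add [bpcj] -> 7 lines: lhcv nxj vcp bpcj micnl rra rpkw
Hunk 4: at line 2 remove [bpcj,micnl] add [ulrt] -> 6 lines: lhcv nxj vcp ulrt rra rpkw
Hunk 5: at line 1 remove [vcp,ulrt] add [bfdn,nrqhb,iropa] -> 7 lines: lhcv nxj bfdn nrqhb iropa rra rpkw
Hunk 6: at line 3 remove [nrqhb,iropa] add [qeohk,kux,opeb] -> 8 lines: lhcv nxj bfdn qeohk kux opeb rra rpkw
Hunk 7: at line 2 remove [qeohk,kux,opeb] add [yez] -> 6 lines: lhcv nxj bfdn yez rra rpkw
Final line 2: nxj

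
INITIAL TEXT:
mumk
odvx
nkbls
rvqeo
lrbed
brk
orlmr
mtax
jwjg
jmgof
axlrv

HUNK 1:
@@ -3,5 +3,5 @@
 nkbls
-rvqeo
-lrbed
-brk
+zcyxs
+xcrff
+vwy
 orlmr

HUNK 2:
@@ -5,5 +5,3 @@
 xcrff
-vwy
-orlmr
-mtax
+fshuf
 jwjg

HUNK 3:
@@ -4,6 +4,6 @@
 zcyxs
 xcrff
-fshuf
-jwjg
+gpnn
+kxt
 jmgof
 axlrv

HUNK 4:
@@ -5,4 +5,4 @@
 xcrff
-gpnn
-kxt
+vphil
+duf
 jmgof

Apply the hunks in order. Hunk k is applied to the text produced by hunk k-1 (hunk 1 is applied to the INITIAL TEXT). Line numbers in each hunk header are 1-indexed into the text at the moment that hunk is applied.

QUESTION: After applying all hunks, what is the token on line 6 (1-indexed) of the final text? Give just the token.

Answer: vphil

Derivation:
Hunk 1: at line 3 remove [rvqeo,lrbed,brk] add [zcyxs,xcrff,vwy] -> 11 lines: mumk odvx nkbls zcyxs xcrff vwy orlmr mtax jwjg jmgof axlrv
Hunk 2: at line 5 remove [vwy,orlmr,mtax] add [fshuf] -> 9 lines: mumk odvx nkbls zcyxs xcrff fshuf jwjg jmgof axlrv
Hunk 3: at line 4 remove [fshuf,jwjg] add [gpnn,kxt] -> 9 lines: mumk odvx nkbls zcyxs xcrff gpnn kxt jmgof axlrv
Hunk 4: at line 5 remove [gpnn,kxt] add [vphil,duf] -> 9 lines: mumk odvx nkbls zcyxs xcrff vphil duf jmgof axlrv
Final line 6: vphil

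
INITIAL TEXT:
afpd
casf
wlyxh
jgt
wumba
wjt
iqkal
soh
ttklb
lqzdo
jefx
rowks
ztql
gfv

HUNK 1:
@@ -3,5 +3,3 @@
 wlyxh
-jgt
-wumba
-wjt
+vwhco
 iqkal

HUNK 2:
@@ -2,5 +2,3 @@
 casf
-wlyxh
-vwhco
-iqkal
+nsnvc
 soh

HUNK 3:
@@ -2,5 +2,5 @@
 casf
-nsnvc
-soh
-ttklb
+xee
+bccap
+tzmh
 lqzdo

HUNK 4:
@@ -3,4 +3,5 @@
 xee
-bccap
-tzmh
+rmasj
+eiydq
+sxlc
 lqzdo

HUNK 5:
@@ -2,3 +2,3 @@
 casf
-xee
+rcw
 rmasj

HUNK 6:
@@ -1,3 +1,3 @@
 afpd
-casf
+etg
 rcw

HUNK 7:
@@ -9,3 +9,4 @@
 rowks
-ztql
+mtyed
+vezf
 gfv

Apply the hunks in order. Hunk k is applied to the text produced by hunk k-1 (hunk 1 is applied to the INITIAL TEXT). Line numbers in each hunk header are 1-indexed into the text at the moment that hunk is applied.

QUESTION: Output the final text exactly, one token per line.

Answer: afpd
etg
rcw
rmasj
eiydq
sxlc
lqzdo
jefx
rowks
mtyed
vezf
gfv

Derivation:
Hunk 1: at line 3 remove [jgt,wumba,wjt] add [vwhco] -> 12 lines: afpd casf wlyxh vwhco iqkal soh ttklb lqzdo jefx rowks ztql gfv
Hunk 2: at line 2 remove [wlyxh,vwhco,iqkal] add [nsnvc] -> 10 lines: afpd casf nsnvc soh ttklb lqzdo jefx rowks ztql gfv
Hunk 3: at line 2 remove [nsnvc,soh,ttklb] add [xee,bccap,tzmh] -> 10 lines: afpd casf xee bccap tzmh lqzdo jefx rowks ztql gfv
Hunk 4: at line 3 remove [bccap,tzmh] add [rmasj,eiydq,sxlc] -> 11 lines: afpd casf xee rmasj eiydq sxlc lqzdo jefx rowks ztql gfv
Hunk 5: at line 2 remove [xee] add [rcw] -> 11 lines: afpd casf rcw rmasj eiydq sxlc lqzdo jefx rowks ztql gfv
Hunk 6: at line 1 remove [casf] add [etg] -> 11 lines: afpd etg rcw rmasj eiydq sxlc lqzdo jefx rowks ztql gfv
Hunk 7: at line 9 remove [ztql] add [mtyed,vezf] -> 12 lines: afpd etg rcw rmasj eiydq sxlc lqzdo jefx rowks mtyed vezf gfv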